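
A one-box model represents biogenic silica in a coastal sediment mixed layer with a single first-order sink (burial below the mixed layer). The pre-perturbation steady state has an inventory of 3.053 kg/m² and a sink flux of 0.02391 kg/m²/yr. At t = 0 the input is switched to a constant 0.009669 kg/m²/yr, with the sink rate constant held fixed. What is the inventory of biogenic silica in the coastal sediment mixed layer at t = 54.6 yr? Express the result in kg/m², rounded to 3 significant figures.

The sink rate constant is k = F₀/M₀ = 0.02391/3.053 = 0.007832 yr⁻¹.
Solving dM/dt = F₁ − kM with M(0) = M₀ gives M(t) = F₁/k + (M₀ − F₁/k)·e^(−kt).
F₁/k = 0.009669/0.007832 = 1.2346 kg/m²; kt = 0.007832 × 54.6 = 0.4276, e^(−kt) = 0.6521.
M(54.6) = 1.2346 + (3.053 − 1.2346) × 0.6521 = 1.2346 + 1.186 = 2.4203 kg/m².

2.42 kg/m²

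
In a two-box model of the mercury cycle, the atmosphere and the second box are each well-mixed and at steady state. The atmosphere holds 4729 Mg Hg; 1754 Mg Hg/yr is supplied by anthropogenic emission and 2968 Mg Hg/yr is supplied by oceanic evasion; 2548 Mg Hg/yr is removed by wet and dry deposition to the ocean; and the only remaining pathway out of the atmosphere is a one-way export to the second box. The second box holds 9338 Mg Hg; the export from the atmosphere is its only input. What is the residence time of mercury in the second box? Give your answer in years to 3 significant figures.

4.30 yr

Balance the atmosphere: ΣF_in = 1754 + 2968 = 4722.0 Mg Hg/yr.
Export to the second box = ΣF_in − (2548) = 2174.0 Mg Hg/yr.
At steady state the output of the second box equals its input, 2174.0 Mg Hg/yr.
τ = M / F = 9338 / 2174.0 = 4.295 yr.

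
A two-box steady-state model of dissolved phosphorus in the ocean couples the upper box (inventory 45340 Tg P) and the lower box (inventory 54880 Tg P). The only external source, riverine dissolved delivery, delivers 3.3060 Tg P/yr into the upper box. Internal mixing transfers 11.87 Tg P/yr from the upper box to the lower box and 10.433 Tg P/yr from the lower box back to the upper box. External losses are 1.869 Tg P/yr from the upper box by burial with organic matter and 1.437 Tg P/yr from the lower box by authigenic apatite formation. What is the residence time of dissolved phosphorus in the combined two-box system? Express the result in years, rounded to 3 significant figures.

30300 yr

Residence time in the combined system uses the total inventory and the total *external* removal — internal exchanges between the two boxes cancel.
M_total = 45340 + 54880 = 100220 Tg P.
ΣF_external_out = 1.869 + 1.437 = 3.3060 Tg P/yr.
τ = M_total / ΣF_ext = 100220 / 3.3060 = 30310 yr.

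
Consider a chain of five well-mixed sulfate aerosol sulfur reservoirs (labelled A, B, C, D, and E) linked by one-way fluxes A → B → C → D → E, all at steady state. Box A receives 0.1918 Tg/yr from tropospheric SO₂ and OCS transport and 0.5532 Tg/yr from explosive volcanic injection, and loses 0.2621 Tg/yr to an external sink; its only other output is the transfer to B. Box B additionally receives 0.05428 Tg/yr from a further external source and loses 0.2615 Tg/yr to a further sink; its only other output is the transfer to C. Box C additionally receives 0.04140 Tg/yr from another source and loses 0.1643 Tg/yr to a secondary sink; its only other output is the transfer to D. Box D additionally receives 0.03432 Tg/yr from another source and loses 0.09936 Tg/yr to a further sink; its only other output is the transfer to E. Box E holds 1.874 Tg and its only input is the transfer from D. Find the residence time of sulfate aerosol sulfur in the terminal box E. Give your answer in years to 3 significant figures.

21.4 yr

Box A: F(A→B) = (0.1918 + 0.5532) − 0.2621 = 0.48290 Tg/yr.
Box B: F(B→C) = (0.48290 + 0.05428) − 0.2615 = 0.27568 Tg/yr.
Box C: F(C→D) = (0.27568 + 0.04140) − 0.1643 = 0.15278 Tg/yr.
Box D: F(D→E) = (0.15278 + 0.03432) − 0.09936 = 0.087740 Tg/yr.
Box E throughput = its input = 0.087740 Tg/yr; τ = 1.874 / 0.087740 = 21.36 yr.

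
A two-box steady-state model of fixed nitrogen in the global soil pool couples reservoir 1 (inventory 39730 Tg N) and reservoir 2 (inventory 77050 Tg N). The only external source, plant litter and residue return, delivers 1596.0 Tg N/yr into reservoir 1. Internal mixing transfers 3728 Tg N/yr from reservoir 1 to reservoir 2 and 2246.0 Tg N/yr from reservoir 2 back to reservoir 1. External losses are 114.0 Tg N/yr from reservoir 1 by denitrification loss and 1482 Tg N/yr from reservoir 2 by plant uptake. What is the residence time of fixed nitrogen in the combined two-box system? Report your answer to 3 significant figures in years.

For the system as a whole, the A↔B exchange is internal and contributes nothing to the throughput; only the external sinks remove mass.
M_total = 39730 + 77050 = 116780 Tg N.
ΣF_external_out = 114.0 + 1482 = 1596.0 Tg N/yr.
τ = M_total / ΣF_ext = 116780 / 1596.0 = 73.17 yr.

73.2 yr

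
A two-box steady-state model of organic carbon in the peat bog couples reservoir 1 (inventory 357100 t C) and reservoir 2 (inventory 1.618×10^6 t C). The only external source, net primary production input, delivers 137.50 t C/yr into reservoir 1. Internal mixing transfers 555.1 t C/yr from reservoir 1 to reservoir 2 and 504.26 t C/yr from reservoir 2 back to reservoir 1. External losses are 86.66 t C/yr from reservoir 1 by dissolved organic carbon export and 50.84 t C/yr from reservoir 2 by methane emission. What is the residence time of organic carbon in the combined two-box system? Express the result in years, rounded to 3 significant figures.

Residence time in the combined system uses the total inventory and the total *external* removal — internal exchanges between the two boxes cancel.
M_total = 357100 + 1.618×10^6 = 1.9751×10^6 t C.
ΣF_external_out = 86.66 + 50.84 = 137.50 t C/yr.
τ = M_total / ΣF_ext = 1.9751×10^6 / 137.50 = 14360 yr.

14400 yr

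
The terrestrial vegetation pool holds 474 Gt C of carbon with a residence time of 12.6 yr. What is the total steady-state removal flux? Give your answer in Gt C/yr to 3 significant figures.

F = M / τ = 474 / 12.6 = 37.62 Gt C/yr.

37.6 Gt C/yr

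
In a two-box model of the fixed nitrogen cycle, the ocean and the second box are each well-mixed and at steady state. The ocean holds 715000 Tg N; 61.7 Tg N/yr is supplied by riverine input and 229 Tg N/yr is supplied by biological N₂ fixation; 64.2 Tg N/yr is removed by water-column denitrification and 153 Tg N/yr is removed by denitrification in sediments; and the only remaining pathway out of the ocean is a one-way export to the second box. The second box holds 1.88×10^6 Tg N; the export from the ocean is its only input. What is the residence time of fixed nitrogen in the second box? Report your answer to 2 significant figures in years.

26000 yr

Balance the ocean: ΣF_in = 61.7 + 229 = 290.70 Tg N/yr.
Export to the second box = ΣF_in − (64.2 + 153) = 73.500 Tg N/yr.
At steady state the output of the second box equals its input, 73.500 Tg N/yr.
τ = M / F = 1.88×10^6 / 73.500 = 25580 yr.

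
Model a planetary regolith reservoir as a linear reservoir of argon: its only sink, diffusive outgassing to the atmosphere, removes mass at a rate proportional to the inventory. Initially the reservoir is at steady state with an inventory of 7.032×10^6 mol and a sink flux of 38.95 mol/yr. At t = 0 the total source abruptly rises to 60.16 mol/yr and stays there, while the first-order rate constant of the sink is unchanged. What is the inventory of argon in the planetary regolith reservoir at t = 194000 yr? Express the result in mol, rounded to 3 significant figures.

Residence time τ = M₀/F₀ = 180500 yr. The eventual steady state is M_∞ = M₀·(F₁/F₀) = 7.032×10^6 × 60.16/38.95 = 1.0861×10^7 mol.
The anomaly ΔM(t) = M(t) − M_∞ decays as ΔM₀·e^(−t/τ) with ΔM₀ = 7.032×10^6 − 1.0861×10^7 = −3.829×10^6 mol.
At t = 194000 yr, e^(−t/τ) = e^(−1.075) = 0.3414, so ΔM = −1.307×10^6 mol and M = 1.0861×10^7 − 1.307×10^6 = 9.5537×10^6 mol.

9.55×10^6 mol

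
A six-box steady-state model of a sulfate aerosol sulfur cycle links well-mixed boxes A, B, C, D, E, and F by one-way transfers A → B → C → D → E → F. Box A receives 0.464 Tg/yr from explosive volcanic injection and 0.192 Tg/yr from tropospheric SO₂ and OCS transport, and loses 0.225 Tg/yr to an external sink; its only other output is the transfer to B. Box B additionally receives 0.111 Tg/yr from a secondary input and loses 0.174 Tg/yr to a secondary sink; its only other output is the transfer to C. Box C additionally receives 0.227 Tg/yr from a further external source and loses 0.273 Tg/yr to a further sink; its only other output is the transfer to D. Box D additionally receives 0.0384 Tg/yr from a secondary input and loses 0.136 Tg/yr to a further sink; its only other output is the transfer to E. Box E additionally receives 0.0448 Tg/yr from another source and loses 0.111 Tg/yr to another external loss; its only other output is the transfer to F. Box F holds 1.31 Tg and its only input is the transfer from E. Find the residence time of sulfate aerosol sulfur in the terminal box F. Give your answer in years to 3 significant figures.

8.28 yr

Box A: F(A→B) = (0.464 + 0.192) − 0.225 = 0.43100 Tg/yr.
Box B: F(B→C) = (0.43100 + 0.111) − 0.174 = 0.36800 Tg/yr.
Box C: F(C→D) = (0.36800 + 0.227) − 0.273 = 0.32200 Tg/yr.
Box D: F(D→E) = (0.32200 + 0.0384) − 0.136 = 0.22440 Tg/yr.
Box E: F(E→F) = (0.22440 + 0.0448) − 0.111 = 0.15820 Tg/yr.
Box F throughput = its input = 0.15820 Tg/yr; τ = 1.31 / 0.15820 = 8.281 yr.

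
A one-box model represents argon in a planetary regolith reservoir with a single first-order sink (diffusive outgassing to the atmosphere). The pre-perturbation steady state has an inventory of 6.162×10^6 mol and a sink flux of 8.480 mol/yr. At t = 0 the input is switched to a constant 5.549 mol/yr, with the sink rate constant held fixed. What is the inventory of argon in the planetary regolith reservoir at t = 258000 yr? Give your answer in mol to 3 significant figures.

5.53×10^6 mol

τ = M₀/F₀ = 6.162×10^6/8.480 = 726700 yr; rate constant k = 1/τ.
New steady state M_∞ = F₁/k = F₁·τ = 5.549 × 726700 = 4.0322×10^6 mol.
M(t) = M_∞ + (M₀ − M_∞)·e^(−t/τ); t/τ = 258000/726700 = 0.3551, so e^(−t/τ) = 0.7011.
M(t) = 4.0322×10^6 + 2.130×10^6 × 0.7011 = 5.5255×10^6 mol.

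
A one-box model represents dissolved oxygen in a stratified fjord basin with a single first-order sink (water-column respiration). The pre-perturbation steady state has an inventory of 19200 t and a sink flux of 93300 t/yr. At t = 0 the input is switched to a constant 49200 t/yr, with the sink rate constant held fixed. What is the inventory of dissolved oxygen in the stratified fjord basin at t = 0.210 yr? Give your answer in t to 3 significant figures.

τ = M₀/F₀ = 19200/93300 = 0.2058 yr; rate constant k = 1/τ.
New steady state M_∞ = F₁/k = F₁·τ = 49200 × 0.2058 = 10125 t.
M(t) = M_∞ + (M₀ − M_∞)·e^(−t/τ); t/τ = 0.210/0.2058 = 1.020, so e^(−t/τ) = 0.3604.
M(t) = 10125 + 9075 × 0.3604 = 13396 t.

13400 t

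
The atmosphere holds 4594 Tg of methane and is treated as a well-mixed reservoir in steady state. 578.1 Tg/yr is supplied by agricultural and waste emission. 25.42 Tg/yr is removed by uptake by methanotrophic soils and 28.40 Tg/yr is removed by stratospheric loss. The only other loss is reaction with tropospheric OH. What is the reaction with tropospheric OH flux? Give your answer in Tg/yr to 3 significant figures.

524 Tg/yr

At steady state ΣF_in = ΣF_out.
ΣF_in = 578.10 Tg/yr.
Reaction with tropospheric OH flux = ΣF_in − (25.42 + 28.40) = 578.10 − 53.82 = 524.3 Tg/yr.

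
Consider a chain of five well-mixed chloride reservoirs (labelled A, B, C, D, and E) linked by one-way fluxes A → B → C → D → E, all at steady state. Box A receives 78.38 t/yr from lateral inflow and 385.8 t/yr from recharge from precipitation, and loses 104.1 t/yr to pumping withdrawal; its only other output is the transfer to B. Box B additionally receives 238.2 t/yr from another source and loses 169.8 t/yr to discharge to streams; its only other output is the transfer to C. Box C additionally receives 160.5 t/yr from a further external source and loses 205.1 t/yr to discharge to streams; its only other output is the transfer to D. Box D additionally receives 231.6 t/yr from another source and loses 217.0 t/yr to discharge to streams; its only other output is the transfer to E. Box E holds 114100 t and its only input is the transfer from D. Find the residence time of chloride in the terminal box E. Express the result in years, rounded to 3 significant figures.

286 yr

Box A: F(A→B) = (78.38 + 385.8) − 104.1 = 360.08 t/yr.
Box B: F(B→C) = (360.08 + 238.2) − 169.8 = 428.48 t/yr.
Box C: F(C→D) = (428.48 + 160.5) − 205.1 = 383.88 t/yr.
Box D: F(D→E) = (383.88 + 231.6) − 217.0 = 398.48 t/yr.
Box E throughput = its input = 398.48 t/yr; τ = 114100 / 398.48 = 286.3 yr.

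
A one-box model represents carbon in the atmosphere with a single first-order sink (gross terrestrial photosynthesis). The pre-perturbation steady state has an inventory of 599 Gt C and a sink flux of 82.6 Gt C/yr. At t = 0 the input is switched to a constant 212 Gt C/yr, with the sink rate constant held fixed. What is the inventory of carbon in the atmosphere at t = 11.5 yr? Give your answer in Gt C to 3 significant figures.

1350 Gt C

Residence time τ = M₀/F₀ = 7.252 yr. The eventual steady state is M_∞ = M₀·(F₁/F₀) = 599 × 212/82.6 = 1537.4 Gt C.
The anomaly ΔM(t) = M(t) − M_∞ decays as ΔM₀·e^(−t/τ) with ΔM₀ = 599 − 1537.4 = −938.4 Gt C.
At t = 11.5 yr, e^(−t/τ) = e^(−1.586) = 0.2048, so ΔM = −192.2 Gt C and M = 1537.4 − 192.2 = 1345.2 Gt C.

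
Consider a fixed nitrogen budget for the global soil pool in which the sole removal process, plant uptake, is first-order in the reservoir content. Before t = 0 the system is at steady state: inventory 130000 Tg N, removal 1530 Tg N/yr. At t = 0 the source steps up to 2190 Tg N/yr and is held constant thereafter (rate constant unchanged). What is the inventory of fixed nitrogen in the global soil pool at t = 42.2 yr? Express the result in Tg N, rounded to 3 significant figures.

152000 Tg N

Residence time τ = M₀/F₀ = 84.97 yr. The eventual steady state is M_∞ = M₀·(F₁/F₀) = 130000 × 2190/1530 = 186080 Tg N.
The anomaly ΔM(t) = M(t) − M_∞ decays as ΔM₀·e^(−t/τ) with ΔM₀ = 130000 − 186080 = −56080 Tg N.
At t = 42.2 yr, e^(−t/τ) = e^(−0.4967) = 0.6086, so ΔM = −34130 Tg N and M = 186080 − 34130 = 151950 Tg N.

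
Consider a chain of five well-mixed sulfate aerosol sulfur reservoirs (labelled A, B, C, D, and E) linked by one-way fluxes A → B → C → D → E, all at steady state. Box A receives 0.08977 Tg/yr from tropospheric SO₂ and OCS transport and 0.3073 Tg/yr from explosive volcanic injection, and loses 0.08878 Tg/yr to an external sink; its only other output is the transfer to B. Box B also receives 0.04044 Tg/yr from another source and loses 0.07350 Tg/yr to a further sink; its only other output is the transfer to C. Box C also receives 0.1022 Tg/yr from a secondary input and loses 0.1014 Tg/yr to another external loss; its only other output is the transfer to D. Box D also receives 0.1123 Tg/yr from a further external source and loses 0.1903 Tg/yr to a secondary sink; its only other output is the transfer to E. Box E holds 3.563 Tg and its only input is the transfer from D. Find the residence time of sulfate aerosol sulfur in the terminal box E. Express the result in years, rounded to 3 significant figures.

Box A: F(A→B) = (0.08977 + 0.3073) − 0.08878 = 0.30829 Tg/yr.
Box B: F(B→C) = (0.30829 + 0.04044) − 0.07350 = 0.27523 Tg/yr.
Box C: F(C→D) = (0.27523 + 0.1022) − 0.1014 = 0.27603 Tg/yr.
Box D: F(D→E) = (0.27603 + 0.1123) − 0.1903 = 0.19803 Tg/yr.
Box E throughput = its input = 0.19803 Tg/yr; τ = 3.563 / 0.19803 = 17.99 yr.

18.0 yr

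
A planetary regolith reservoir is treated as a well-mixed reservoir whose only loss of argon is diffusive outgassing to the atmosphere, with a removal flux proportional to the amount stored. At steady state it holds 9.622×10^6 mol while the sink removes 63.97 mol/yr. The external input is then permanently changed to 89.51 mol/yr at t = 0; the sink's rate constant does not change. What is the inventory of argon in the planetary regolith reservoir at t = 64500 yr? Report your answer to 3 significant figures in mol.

The sink rate constant is k = F₀/M₀ = 63.97/9.622×10^6 = 6.648×10^-6 yr⁻¹.
Solving dM/dt = F₁ − kM with M(0) = M₀ gives M(t) = F₁/k + (M₀ − F₁/k)·e^(−kt).
F₁/k = 89.51/6.648×10^-6 = 1.3464×10^7 mol; kt = 6.648×10^-6 × 64500 = 0.4288, e^(−kt) = 0.6513.
M(64500) = 1.3464×10^7 + (9.622×10^6 − 1.3464×10^7) × 0.6513 = 1.3464×10^7 − 2.502×10^6 = 1.0962×10^7 mol.

1.10×10^7 mol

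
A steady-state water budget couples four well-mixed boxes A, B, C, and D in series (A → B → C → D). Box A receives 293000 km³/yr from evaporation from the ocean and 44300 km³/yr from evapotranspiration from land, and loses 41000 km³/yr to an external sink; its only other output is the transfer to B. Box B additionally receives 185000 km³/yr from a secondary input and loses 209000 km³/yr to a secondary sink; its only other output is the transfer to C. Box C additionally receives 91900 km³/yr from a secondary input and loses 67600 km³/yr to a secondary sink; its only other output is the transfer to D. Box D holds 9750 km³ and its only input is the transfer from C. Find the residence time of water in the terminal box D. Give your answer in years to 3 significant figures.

0.0329 yr

Box A: F(A→B) = (293000 + 44300) − 41000 = 296300 km³/yr.
Box B: F(B→C) = (296300 + 185000) − 209000 = 272300 km³/yr.
Box C: F(C→D) = (272300 + 91900) − 67600 = 296600 km³/yr.
Box D throughput = its input = 296600 km³/yr; τ = 9750 / 296600 = 0.03287 yr.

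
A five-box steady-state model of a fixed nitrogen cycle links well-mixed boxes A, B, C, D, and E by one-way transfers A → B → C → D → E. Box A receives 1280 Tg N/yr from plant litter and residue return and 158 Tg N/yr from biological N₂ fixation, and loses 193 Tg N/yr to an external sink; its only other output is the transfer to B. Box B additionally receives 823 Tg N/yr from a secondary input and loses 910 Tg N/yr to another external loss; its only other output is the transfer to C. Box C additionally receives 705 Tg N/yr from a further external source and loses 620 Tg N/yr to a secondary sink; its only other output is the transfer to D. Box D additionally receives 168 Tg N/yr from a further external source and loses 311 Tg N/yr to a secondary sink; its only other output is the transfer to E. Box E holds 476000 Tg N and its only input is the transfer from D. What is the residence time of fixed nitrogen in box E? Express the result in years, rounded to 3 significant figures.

Box A: F(A→B) = (1280 + 158) − 193 = 1245.0 Tg N/yr.
Box B: F(B→C) = (1245.0 + 823) − 910 = 1158.0 Tg N/yr.
Box C: F(C→D) = (1158.0 + 705) − 620 = 1243.0 Tg N/yr.
Box D: F(D→E) = (1243.0 + 168) − 311 = 1100.0 Tg N/yr.
Box E throughput = its input = 1100.0 Tg N/yr; τ = 476000 / 1100.0 = 432.7 yr.

433 yr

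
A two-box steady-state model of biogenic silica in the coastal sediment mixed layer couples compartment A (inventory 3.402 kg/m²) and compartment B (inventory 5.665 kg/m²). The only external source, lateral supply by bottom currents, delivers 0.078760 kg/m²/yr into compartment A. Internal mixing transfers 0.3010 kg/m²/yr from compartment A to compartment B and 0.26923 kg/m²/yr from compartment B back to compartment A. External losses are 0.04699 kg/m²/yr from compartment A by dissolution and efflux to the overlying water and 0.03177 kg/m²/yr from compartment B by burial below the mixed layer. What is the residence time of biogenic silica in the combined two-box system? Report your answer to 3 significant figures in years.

Residence time in the combined system uses the total inventory and the total *external* removal — internal exchanges between the two boxes cancel.
M_total = 3.402 + 5.665 = 9.0670 kg/m².
ΣF_external_out = 0.04699 + 0.03177 = 0.078760 kg/m²/yr.
τ = M_total / ΣF_ext = 9.0670 / 0.078760 = 115.1 yr.

115 yr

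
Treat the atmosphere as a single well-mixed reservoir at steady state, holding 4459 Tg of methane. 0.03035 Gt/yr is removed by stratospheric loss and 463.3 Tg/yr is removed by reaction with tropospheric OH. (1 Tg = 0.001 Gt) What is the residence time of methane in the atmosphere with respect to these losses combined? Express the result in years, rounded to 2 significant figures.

9.0 yr

Convert the stratospheric loss flux: 0.03035 Gt/yr = 30.35 Tg/yr.
Total removal = 30.35 + 463.3 = 493.65 Tg/yr.
τ = M / ΣF_out = 4459 / 493.65 = 9.033 yr.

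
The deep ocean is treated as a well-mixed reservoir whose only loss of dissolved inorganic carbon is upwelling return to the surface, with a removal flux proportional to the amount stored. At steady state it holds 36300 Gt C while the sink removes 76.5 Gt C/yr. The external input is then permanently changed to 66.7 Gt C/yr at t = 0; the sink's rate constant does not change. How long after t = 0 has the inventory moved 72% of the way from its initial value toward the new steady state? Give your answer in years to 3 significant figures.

τ = M₀/F₀ = 36300/76.5 = 474.5 yr.
The remaining gap fraction is e^(−t/τ); 72% covered ⇒ e^(−t/τ) = 0.280.
t = −τ ln(0.280) = 474.5 × 1.273 = 604.0 yr.

604 yr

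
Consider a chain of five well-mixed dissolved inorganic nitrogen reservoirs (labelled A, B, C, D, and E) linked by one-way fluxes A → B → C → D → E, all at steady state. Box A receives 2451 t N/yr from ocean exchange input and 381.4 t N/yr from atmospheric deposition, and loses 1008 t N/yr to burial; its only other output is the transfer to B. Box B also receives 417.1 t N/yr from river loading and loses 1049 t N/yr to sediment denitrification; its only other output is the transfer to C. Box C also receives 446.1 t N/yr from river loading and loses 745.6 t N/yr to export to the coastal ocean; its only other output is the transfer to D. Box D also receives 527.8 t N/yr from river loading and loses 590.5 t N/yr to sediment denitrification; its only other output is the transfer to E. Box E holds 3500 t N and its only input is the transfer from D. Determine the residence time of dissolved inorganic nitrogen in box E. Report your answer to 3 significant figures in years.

4.22 yr

Box A: F(A→B) = (2451 + 381.4) − 1008 = 1824.4 t N/yr.
Box B: F(B→C) = (1824.4 + 417.1) − 1049 = 1192.5 t N/yr.
Box C: F(C→D) = (1192.5 + 446.1) − 745.6 = 893.00 t N/yr.
Box D: F(D→E) = (893.00 + 527.8) − 590.5 = 830.30 t N/yr.
Box E throughput = its input = 830.30 t N/yr; τ = 3500 / 830.30 = 4.215 yr.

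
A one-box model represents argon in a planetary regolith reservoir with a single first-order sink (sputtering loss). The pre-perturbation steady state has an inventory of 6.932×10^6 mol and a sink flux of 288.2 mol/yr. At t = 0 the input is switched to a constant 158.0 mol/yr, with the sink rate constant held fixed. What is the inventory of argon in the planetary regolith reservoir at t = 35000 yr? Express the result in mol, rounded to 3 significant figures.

Residence time τ = M₀/F₀ = 24050 yr. The eventual steady state is M_∞ = M₀·(F₁/F₀) = 6.932×10^6 × 158.0/288.2 = 3.8003×10^6 mol.
The anomaly ΔM(t) = M(t) − M_∞ decays as ΔM₀·e^(−t/τ) with ΔM₀ = 6.932×10^6 − 3.8003×10^6 = 3.132×10^6 mol.
At t = 35000 yr, e^(−t/τ) = e^(−1.455) = 0.2334, so ΔM = 730800 mol and M = 3.8003×10^6 + 730800 = 4.5312×10^6 mol.

4.53×10^6 mol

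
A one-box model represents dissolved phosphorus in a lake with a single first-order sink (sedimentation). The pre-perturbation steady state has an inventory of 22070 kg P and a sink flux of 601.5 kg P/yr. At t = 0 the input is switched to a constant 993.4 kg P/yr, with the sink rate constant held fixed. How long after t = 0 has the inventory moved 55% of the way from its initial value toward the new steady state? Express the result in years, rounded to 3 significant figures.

29.3 yr

τ = M₀/F₀ = 22070/601.5 = 36.69 yr.
The remaining gap fraction is e^(−t/τ); 55% covered ⇒ e^(−t/τ) = 0.450.
t = −τ ln(0.450) = 36.69 × 0.7985 = 29.30 yr.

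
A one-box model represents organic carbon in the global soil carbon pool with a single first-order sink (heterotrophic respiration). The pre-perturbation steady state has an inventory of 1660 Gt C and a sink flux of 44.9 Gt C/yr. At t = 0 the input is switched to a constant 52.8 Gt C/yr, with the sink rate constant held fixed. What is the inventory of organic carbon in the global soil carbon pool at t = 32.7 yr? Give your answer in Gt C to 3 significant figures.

1830 Gt C

The sink rate constant is k = F₀/M₀ = 44.9/1660 = 0.02705 yr⁻¹.
Solving dM/dt = F₁ − kM with M(0) = M₀ gives M(t) = F₁/k + (M₀ − F₁/k)·e^(−kt).
F₁/k = 52.8/0.02705 = 1952.1 Gt C; kt = 0.02705 × 32.7 = 0.8845, e^(−kt) = 0.4129.
M(32.7) = 1952.1 + (1660 − 1952.1) × 0.4129 = 1952.1 − 120.6 = 1831.5 Gt C.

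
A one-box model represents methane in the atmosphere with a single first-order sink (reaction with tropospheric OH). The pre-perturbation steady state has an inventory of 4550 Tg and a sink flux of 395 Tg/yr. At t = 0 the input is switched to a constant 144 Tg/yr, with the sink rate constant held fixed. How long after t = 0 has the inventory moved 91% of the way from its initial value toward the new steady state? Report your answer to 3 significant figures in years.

27.7 yr

τ = M₀/F₀ = 4550/395 = 11.52 yr.
The remaining gap fraction is e^(−t/τ); 91% covered ⇒ e^(−t/τ) = 0.0900.
t = −τ ln(0.0900) = 11.52 × 2.408 = 27.74 yr.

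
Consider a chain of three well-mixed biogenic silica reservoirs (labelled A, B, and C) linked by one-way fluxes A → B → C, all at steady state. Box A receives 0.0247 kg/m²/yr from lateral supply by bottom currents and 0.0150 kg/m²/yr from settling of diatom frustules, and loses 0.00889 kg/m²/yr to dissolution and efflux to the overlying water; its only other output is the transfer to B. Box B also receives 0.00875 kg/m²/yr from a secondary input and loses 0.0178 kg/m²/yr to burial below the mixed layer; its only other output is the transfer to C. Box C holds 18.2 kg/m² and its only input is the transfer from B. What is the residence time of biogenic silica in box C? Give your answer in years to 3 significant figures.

836 yr

Box A: F(A→B) = (0.0247 + 0.0150) − 0.00889 = 0.030810 kg/m²/yr.
Box B: F(B→C) = (0.030810 + 0.00875) − 0.0178 = 0.021760 kg/m²/yr.
Box C throughput = its input = 0.021760 kg/m²/yr; τ = 18.2 / 0.021760 = 836.4 yr.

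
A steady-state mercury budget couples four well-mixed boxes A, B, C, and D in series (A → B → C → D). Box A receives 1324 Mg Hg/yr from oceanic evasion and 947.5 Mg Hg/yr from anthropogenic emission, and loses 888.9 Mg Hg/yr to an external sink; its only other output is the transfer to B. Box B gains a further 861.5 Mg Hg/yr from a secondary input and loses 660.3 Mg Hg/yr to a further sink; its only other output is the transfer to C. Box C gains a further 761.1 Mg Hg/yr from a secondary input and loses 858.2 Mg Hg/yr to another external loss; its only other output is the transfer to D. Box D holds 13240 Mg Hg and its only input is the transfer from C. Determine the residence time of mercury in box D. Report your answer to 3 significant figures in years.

8.91 yr

Box A: F(A→B) = (1324 + 947.5) − 888.9 = 1382.6 Mg Hg/yr.
Box B: F(B→C) = (1382.6 + 861.5) − 660.3 = 1583.8 Mg Hg/yr.
Box C: F(C→D) = (1583.8 + 761.1) − 858.2 = 1486.7 Mg Hg/yr.
Box D throughput = its input = 1486.7 Mg Hg/yr; τ = 13240 / 1486.7 = 8.906 yr.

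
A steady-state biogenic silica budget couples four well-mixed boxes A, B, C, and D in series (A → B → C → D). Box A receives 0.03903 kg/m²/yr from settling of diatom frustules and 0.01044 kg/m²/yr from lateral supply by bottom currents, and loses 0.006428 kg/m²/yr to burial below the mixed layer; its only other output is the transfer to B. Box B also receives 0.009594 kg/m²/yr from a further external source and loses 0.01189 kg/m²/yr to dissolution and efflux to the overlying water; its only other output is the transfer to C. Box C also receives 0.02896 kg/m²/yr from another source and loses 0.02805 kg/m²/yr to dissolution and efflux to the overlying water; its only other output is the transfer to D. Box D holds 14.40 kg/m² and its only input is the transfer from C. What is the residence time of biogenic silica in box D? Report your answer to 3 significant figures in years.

346 yr

Box A: F(A→B) = (0.03903 + 0.01044) − 0.006428 = 0.043042 kg/m²/yr.
Box B: F(B→C) = (0.043042 + 0.009594) − 0.01189 = 0.040746 kg/m²/yr.
Box C: F(C→D) = (0.040746 + 0.02896) − 0.02805 = 0.041656 kg/m²/yr.
Box D throughput = its input = 0.041656 kg/m²/yr; τ = 14.40 / 0.041656 = 345.7 yr.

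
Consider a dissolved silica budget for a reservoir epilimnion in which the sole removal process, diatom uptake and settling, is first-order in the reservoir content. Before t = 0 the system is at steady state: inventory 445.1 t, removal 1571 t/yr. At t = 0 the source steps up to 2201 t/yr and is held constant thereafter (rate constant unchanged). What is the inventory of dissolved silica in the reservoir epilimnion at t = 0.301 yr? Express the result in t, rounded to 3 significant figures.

The sink rate constant is k = F₀/M₀ = 1571/445.1 = 3.530 yr⁻¹.
Solving dM/dt = F₁ − kM with M(0) = M₀ gives M(t) = F₁/k + (M₀ − F₁/k)·e^(−kt).
F₁/k = 2201/3.530 = 623.59 t; kt = 3.530 × 0.301 = 1.062, e^(−kt) = 0.3456.
M(0.301) = 623.59 + (445.1 − 623.59) × 0.3456 = 623.59 − 61.69 = 561.90 t.

562 t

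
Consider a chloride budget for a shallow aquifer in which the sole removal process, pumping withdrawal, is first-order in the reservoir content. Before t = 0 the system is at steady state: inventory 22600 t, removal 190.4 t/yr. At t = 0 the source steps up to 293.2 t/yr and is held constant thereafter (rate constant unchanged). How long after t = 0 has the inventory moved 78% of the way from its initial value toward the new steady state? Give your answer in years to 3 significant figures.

180 yr

τ = M₀/F₀ = 22600/190.4 = 118.7 yr.
The remaining gap fraction is e^(−t/τ); 78% covered ⇒ e^(−t/τ) = 0.220.
t = −τ ln(0.220) = 118.7 × 1.514 = 179.7 yr.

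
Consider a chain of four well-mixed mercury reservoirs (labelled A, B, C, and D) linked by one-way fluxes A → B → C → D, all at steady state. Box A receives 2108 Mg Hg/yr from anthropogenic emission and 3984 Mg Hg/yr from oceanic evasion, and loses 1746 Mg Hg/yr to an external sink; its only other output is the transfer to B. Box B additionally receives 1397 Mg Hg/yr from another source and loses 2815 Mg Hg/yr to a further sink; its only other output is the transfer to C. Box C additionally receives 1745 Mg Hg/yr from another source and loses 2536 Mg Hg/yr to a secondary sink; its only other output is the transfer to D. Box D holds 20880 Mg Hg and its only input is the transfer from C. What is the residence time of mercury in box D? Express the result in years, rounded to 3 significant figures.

Box A: F(A→B) = (2108 + 3984) − 1746 = 4346.0 Mg Hg/yr.
Box B: F(B→C) = (4346.0 + 1397) − 2815 = 2928.0 Mg Hg/yr.
Box C: F(C→D) = (2928.0 + 1745) − 2536 = 2137.0 Mg Hg/yr.
Box D throughput = its input = 2137.0 Mg Hg/yr; τ = 20880 / 2137.0 = 9.771 yr.

9.77 yr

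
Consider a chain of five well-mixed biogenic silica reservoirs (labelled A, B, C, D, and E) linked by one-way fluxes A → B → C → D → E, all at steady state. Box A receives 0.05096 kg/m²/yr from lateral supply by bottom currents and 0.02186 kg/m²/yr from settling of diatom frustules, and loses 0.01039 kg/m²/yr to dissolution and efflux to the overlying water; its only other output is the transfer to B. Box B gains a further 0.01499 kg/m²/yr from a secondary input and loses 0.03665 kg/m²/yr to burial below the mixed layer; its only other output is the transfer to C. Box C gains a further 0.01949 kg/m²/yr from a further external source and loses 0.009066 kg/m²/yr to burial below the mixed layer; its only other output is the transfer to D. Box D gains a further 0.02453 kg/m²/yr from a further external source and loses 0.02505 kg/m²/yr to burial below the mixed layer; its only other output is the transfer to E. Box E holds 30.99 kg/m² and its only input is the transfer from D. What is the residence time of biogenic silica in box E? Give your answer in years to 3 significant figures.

612 yr

Box A: F(A→B) = (0.05096 + 0.02186) − 0.01039 = 0.062430 kg/m²/yr.
Box B: F(B→C) = (0.062430 + 0.01499) − 0.03665 = 0.040770 kg/m²/yr.
Box C: F(C→D) = (0.040770 + 0.01949) − 0.009066 = 0.051194 kg/m²/yr.
Box D: F(D→E) = (0.051194 + 0.02453) − 0.02505 = 0.050674 kg/m²/yr.
Box E throughput = its input = 0.050674 kg/m²/yr; τ = 30.99 / 0.050674 = 611.6 yr.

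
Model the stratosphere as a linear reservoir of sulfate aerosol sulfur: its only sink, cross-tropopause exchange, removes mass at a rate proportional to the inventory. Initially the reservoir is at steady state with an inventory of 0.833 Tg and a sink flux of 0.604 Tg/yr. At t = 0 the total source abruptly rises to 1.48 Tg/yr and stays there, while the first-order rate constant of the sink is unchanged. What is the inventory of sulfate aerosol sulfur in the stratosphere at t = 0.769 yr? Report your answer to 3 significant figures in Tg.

1.35 Tg

Residence time τ = M₀/F₀ = 1.379 yr. The eventual steady state is M_∞ = M₀·(F₁/F₀) = 0.833 × 1.48/0.604 = 2.0411 Tg.
The anomaly ΔM(t) = M(t) − M_∞ decays as ΔM₀·e^(−t/τ) with ΔM₀ = 0.833 − 2.0411 = −1.208 Tg.
At t = 0.769 yr, e^(−t/τ) = e^(−0.5576) = 0.5726, so ΔM = −0.6918 Tg and M = 2.0411 − 0.6918 = 1.3494 Tg.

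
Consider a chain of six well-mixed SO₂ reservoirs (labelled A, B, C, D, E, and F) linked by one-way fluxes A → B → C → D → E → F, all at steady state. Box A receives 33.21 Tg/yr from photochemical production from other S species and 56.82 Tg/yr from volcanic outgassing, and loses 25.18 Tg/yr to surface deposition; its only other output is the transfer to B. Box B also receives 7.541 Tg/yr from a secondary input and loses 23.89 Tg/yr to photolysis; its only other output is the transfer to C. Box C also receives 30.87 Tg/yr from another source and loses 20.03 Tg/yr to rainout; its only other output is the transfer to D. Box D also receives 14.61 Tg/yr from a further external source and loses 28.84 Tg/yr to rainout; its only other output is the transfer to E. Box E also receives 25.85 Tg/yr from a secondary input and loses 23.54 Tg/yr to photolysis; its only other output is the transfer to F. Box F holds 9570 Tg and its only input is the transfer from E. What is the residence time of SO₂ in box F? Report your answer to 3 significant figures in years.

Box A: F(A→B) = (33.21 + 56.82) − 25.18 = 64.850 Tg/yr.
Box B: F(B→C) = (64.850 + 7.541) − 23.89 = 48.501 Tg/yr.
Box C: F(C→D) = (48.501 + 30.87) − 20.03 = 59.341 Tg/yr.
Box D: F(D→E) = (59.341 + 14.61) − 28.84 = 45.111 Tg/yr.
Box E: F(E→F) = (45.111 + 25.85) − 23.54 = 47.421 Tg/yr.
Box F throughput = its input = 47.421 Tg/yr; τ = 9570 / 47.421 = 201.8 yr.

202 yr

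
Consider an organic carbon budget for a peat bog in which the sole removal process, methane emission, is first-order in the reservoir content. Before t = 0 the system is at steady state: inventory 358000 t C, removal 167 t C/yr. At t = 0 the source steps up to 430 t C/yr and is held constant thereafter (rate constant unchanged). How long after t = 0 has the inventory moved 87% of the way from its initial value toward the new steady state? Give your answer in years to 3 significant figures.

4370 yr

τ = M₀/F₀ = 358000/167 = 2144 yr.
The remaining gap fraction is e^(−t/τ); 87% covered ⇒ e^(−t/τ) = 0.130.
t = −τ ln(0.130) = 2144 × 2.040 = 4374 yr.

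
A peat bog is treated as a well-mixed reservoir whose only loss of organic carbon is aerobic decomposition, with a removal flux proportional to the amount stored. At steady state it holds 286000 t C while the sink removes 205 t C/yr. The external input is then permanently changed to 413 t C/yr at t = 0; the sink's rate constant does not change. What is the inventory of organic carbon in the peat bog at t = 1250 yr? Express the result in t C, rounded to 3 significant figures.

τ = M₀/F₀ = 286000/205 = 1395 yr; rate constant k = 1/τ.
New steady state M_∞ = F₁/k = F₁·τ = 413 × 1395 = 576190 t C.
M(t) = M_∞ + (M₀ − M_∞)·e^(−t/τ); t/τ = 1250/1395 = 0.8960, so e^(−t/τ) = 0.4082.
M(t) = 576190 − 290200 × 0.4082 = 457730 t C.

458000 t C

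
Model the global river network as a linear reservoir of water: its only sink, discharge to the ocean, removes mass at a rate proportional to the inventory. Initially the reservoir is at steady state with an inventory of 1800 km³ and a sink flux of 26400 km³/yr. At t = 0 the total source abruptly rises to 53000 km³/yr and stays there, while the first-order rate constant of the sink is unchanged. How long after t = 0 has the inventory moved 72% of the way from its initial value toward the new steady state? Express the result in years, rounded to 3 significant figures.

0.0868 yr

τ = M₀/F₀ = 1800/26400 = 0.06818 yr.
The remaining gap fraction is e^(−t/τ); 72% covered ⇒ e^(−t/τ) = 0.280.
t = −τ ln(0.280) = 0.06818 × 1.273 = 0.08679 yr.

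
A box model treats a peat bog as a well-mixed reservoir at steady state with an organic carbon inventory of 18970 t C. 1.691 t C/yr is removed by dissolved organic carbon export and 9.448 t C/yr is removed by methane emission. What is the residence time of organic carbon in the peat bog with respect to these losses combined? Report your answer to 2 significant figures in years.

1700 yr

Total removal = 1.691 + 9.448 = 11.139 t C/yr.
τ = M / ΣF_out = 18970 / 11.139 = 1703 yr.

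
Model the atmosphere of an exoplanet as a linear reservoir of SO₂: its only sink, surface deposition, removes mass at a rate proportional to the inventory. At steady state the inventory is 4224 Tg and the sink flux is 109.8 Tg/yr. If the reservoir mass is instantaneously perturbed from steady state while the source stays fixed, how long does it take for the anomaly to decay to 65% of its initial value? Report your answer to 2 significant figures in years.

For a linear reservoir the anomaly decays as exp(−t/τ) with τ = M/F = 4224/109.8 = 38.47 yr.
exp(−t/τ) = 0.65 ⇒ t = −τ ln(0.65) = 38.47 × 0.4308 = 16.57 yr.

17 yr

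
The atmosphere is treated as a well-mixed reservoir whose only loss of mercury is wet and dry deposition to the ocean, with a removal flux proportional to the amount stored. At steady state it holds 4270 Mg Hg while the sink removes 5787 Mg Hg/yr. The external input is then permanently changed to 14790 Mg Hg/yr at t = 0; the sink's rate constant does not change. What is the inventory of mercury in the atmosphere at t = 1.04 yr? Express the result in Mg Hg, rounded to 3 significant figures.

9290 Mg Hg

The sink rate constant is k = F₀/M₀ = 5787/4270 = 1.355 yr⁻¹.
Solving dM/dt = F₁ − kM with M(0) = M₀ gives M(t) = F₁/k + (M₀ − F₁/k)·e^(−kt).
F₁/k = 14790/1.355 = 10913 Mg Hg; kt = 1.355 × 1.04 = 1.409, e^(−kt) = 0.2443.
M(1.04) = 10913 + (4270 − 10913) × 0.2443 = 10913 − 1623 = 9290.3 Mg Hg.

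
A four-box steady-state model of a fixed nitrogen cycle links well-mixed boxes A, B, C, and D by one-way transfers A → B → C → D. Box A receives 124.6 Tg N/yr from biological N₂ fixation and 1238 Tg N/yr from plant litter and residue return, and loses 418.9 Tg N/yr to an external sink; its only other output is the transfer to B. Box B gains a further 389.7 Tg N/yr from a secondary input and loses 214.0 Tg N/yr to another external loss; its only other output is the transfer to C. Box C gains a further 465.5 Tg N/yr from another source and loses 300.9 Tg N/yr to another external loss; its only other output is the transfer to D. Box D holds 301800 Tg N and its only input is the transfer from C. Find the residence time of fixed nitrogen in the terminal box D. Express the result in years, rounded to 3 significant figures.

235 yr

Box A: F(A→B) = (124.6 + 1238) − 418.9 = 943.70 Tg N/yr.
Box B: F(B→C) = (943.70 + 389.7) − 214.0 = 1119.4 Tg N/yr.
Box C: F(C→D) = (1119.4 + 465.5) − 300.9 = 1284.0 Tg N/yr.
Box D throughput = its input = 1284.0 Tg N/yr; τ = 301800 / 1284.0 = 235.0 yr.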